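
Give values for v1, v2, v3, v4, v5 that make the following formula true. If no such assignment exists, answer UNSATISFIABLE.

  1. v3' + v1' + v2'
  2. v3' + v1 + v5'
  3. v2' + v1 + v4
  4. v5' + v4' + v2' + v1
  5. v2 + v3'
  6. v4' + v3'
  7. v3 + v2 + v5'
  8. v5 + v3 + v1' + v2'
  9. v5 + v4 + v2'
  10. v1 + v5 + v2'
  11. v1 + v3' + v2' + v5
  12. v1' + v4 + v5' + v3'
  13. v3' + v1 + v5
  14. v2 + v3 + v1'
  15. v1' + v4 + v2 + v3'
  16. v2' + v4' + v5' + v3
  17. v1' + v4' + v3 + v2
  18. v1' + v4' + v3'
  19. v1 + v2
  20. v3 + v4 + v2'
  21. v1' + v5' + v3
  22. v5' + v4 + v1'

UNSATISFIABLE

Branch on v2: set v2 = 1.
Branch on v3: set v3 = 0.
Unit clause (v4) forces v4 = 1.
Unit clause (v5') forces v5 = 0.
Unit clause (v1') forces v1 = 0.
But (v1) is also a unit clause — contradiction.
Undo v3 and try v3 = 1.
Unit clause (v1') forces v1 = 0.
Unit clause (v5') forces v5 = 0.
But (v5) is also a unit clause — contradiction.
Neither v3 = 1 nor v3 = 0 works.
Undo v2 and try v2 = 0.
Unit clause (v3') forces v3 = 0.
Unit clause (v5') forces v5 = 0.
Unit clause (v1') forces v1 = 0.
But (v1) is also a unit clause — contradiction.
Neither v2 = 1 nor v2 = 0 works.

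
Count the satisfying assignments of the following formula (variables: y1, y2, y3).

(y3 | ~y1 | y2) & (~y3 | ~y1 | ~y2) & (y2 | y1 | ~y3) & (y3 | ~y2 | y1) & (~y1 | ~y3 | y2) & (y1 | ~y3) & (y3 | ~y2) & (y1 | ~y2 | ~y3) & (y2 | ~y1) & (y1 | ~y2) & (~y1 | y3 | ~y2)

There are 2^3 = 8 truth assignments over (y1, y2, y3).
Check each against the 11 clauses (columns in the order y1, y2, y3):
  F F F  ✓ satisfies all
  F F T  ✗ fails (y2 | y1 | ~y3)
  F T F  ✗ fails (y3 | ~y2 | y1)
  F T T  ✗ fails (y1 | ~y3)
  T F F  ✗ fails (y3 | ~y1 | y2)
  T F T  ✗ fails (~y1 | ~y3 | y2)
  T T F  ✗ fails (y3 | ~y2)
  T T T  ✗ fails (~y3 | ~y1 | ~y2)
1 of the 8 rows is a model.

1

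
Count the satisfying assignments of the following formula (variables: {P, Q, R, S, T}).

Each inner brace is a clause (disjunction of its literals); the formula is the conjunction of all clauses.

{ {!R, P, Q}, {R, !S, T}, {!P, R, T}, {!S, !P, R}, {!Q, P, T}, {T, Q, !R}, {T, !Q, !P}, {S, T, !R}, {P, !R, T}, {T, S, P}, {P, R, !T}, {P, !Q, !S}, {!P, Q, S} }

5

There are 2^5 = 32 truth assignments over (P, Q, R, S, T).
Split on Q. With Q = true, the clauses containing Q are satisfied and !Q drops from the rest; 4 of the 2^4 = 16 assignments to the other variables satisfy what remains.
With Q = false, by the same count on the reduced clause set, 1 assignment works.
Total: 4 + 1 = 5.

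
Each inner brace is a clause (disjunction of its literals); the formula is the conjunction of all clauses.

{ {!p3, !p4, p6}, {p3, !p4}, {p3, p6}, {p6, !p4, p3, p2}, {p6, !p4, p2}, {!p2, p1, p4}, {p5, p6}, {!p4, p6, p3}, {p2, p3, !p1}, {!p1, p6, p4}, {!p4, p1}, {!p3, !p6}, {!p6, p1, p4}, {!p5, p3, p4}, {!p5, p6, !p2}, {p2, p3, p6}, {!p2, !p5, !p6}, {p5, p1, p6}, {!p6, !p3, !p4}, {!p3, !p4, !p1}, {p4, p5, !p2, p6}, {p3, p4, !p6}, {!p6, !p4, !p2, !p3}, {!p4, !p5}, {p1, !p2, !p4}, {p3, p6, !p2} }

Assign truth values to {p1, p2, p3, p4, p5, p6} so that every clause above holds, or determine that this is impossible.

Branch on p3: set p3 = true.
The clause (!p6) is unit, so p6 = false.
The clause (!p4) is unit, so p4 = false.
The clause (p5) is unit, so p5 = true.
The clause (!p1) is unit, so p1 = false.
The clause (!p2) is unit, so p2 = false.
This assignment satisfies each clause.

p1 ↦ false,  p2 ↦ false,  p3 ↦ true,  p4 ↦ false,  p5 ↦ true,  p6 ↦ false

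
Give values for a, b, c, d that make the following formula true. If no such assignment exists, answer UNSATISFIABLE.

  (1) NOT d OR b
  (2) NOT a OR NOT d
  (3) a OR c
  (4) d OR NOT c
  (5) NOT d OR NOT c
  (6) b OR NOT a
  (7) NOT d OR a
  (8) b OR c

a ↦ true,  b ↦ true,  c ↦ false,  d ↦ false

Suppose d = false.
The clause (NOT c) is unit, so c = false.
The clause (a) is unit, so a = true.
The clause (b) is unit, so b = true.
This assignment satisfies each clause.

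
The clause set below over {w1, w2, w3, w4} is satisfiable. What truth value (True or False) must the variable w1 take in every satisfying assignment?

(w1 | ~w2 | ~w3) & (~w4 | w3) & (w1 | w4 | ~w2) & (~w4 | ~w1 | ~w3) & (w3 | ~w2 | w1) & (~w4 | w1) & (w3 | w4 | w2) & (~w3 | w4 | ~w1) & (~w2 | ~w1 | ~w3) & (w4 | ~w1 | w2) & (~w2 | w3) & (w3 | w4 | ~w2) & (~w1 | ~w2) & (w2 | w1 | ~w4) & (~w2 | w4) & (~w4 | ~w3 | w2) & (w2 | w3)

Suppose w1 = 1.
Unit clause (~w2) forces w2 = 0.
Unit clause (w4) forces w4 = 1.
Unit clause (w3) forces w3 = 1.
But (~w3) is also a unit clause — contradiction.
So every satisfying assignment has w1 = False.

False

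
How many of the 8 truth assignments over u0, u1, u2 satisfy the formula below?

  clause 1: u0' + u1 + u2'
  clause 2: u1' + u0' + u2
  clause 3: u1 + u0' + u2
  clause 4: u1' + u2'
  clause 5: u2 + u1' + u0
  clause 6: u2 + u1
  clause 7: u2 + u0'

1

There are 2^3 = 8 truth assignments over (u0, u1, u2).
Split on u2. With u2 = 1, the clauses containing u2 are satisfied and u2' drops from the rest; 1 of the 2^2 = 4 assignments to the other variables satisfy what remains.
With u2 = 0, by the same count on the reduced clause set, 0 assignments work.
Total: 1 + 0 = 1.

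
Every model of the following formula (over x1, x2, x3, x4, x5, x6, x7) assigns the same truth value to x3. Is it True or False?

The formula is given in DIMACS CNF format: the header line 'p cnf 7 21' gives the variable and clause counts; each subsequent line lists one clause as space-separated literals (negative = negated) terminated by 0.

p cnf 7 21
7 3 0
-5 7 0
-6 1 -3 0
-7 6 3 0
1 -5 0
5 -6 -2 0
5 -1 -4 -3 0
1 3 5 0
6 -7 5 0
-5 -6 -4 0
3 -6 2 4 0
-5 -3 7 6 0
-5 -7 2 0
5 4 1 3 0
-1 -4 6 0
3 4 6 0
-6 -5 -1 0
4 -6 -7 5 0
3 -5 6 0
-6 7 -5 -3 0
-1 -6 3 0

True

Suppose x3 = False.
From the singleton clause (x7), x7 = True.
From the singleton clause (x6), x6 = True.
From the singleton clause (¬x1), x1 = False.
From the singleton clause (¬x5), x5 = False.
That conflicts with the unit clause (x5).
So every satisfying assignment has x3 = True.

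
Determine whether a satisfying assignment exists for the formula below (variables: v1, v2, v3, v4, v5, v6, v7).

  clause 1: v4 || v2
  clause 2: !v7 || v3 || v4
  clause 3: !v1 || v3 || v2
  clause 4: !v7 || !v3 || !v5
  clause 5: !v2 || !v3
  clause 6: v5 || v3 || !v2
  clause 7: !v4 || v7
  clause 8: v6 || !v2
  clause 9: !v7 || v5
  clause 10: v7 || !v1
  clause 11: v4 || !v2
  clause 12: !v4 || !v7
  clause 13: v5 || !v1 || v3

No, unsatisfiable

Case v4 = true:
The clause (v7) is unit, so v7 = true.
That conflicts with the unit clause (!v7).
Backtrack on v4: now try v4 = false.
The clause (v2) is unit, so v2 = true.
That conflicts with the unit clause (!v2).
Neither v4 = true nor v4 = false works.
No assignment satisfies every clause.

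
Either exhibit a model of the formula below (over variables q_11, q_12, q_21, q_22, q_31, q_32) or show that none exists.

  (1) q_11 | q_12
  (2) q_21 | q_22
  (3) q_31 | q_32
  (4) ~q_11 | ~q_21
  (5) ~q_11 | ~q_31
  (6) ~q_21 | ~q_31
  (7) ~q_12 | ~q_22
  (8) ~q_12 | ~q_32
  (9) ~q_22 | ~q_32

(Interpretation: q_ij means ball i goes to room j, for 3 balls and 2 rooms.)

Try q_11 = 1.
Unit clause (~q_21) forces q_21 = 0.
Unit clause (q_22) forces q_22 = 1.
Unit clause (~q_31) forces q_31 = 0.
Unit clause (q_32) forces q_32 = 1.
That conflicts with the unit clause (~q_32).
Undo q_11 and try q_11 = 0.
Unit clause (q_12) forces q_12 = 1.
Unit clause (~q_22) forces q_22 = 0.
Unit clause (q_21) forces q_21 = 1.
Unit clause (~q_31) forces q_31 = 0.
Unit clause (q_32) forces q_32 = 1.
That conflicts with the unit clause (~q_32).
Both values of q_11 lead to a conflict.

UNSATISFIABLE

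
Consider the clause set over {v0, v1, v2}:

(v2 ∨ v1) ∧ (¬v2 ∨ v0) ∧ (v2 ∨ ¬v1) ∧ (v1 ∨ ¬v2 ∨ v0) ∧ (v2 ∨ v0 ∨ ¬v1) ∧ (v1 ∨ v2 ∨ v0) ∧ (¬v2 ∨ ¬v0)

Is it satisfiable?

Unsatisfiable

Branch on v2: set v2 = True.
Unit clause (v0) forces v0 = True.
Now (¬v0) is unsatisfied and unit — conflict.
Backtrack on v2: now try v2 = False.
Unit clause (v1) forces v1 = True.
Now (¬v1) is unsatisfied and unit — conflict.
Both values of v2 lead to a conflict.
No assignment satisfies every clause.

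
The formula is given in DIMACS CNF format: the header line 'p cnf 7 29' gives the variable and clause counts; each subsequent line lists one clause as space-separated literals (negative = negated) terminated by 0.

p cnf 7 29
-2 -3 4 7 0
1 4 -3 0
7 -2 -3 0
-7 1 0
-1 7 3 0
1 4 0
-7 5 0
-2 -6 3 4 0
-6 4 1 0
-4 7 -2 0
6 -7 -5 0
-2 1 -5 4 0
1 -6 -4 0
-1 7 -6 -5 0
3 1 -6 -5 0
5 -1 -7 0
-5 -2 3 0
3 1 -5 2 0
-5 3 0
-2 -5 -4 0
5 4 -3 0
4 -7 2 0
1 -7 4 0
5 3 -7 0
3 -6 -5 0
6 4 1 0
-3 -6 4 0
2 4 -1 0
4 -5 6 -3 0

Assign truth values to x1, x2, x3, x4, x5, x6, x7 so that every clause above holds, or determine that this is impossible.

Suppose x7 = False.
Suppose x2 = False.
Suppose x1 = False.
From the singleton clause (x4), x4 = True.
From the singleton clause (¬x6), x6 = False.
Suppose x3 = True.
Every clause is now satisfied; x5 is unconstrained.

x1 ↦ False, x2 ↦ False, x3 ↦ True, x4 ↦ True, x5 ↦ True, x6 ↦ False, x7 ↦ False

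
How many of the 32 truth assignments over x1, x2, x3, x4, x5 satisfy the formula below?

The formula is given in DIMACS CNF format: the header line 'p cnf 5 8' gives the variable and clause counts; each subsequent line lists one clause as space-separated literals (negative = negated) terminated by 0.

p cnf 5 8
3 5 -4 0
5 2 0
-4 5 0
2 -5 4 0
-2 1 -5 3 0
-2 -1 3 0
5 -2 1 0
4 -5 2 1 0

There are 2^5 = 32 truth assignments over (x1, x2, x3, x4, x5).
Split on x5. With x5 = True, the clauses containing x5 are satisfied and ¬x5 drops from the rest; 8 of the 2^4 = 16 assignments to the other variables satisfy what remains.
With x5 = False, by the same count on the reduced clause set, 1 assignment works.
Total: 8 + 1 = 9.

9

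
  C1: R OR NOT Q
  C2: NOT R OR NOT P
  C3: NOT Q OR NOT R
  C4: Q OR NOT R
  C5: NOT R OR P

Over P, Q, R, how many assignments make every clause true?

There are 2^3 = 8 truth assignments over (P, Q, R).
Split on P. With P = true, the clauses containing P are satisfied and NOT P drops from the rest; 1 of the 2^2 = 4 assignments to the other variables satisfy what remains.
With P = false, by the same count on the reduced clause set, 1 assignment works.
(One model: P=F, Q=F, R=F.)
Total: 1 + 1 = 2.

2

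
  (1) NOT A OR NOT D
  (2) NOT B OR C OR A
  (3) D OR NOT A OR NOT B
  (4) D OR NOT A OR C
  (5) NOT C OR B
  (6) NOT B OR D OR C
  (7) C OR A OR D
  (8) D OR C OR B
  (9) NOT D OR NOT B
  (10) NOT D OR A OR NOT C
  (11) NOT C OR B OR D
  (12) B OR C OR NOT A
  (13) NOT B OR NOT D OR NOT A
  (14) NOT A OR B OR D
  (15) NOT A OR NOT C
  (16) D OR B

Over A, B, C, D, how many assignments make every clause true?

There are 2^4 = 16 truth assignments over (A, B, C, D).
Split on A. With A = true, the clauses containing A are satisfied and NOT A drops from the rest; 0 of the 2^3 = 8 assignments to the other variables satisfy what remains.
With A = false, by the same count on the reduced clause set, 2 assignments work.
(One model: A=F, B=F, C=F, D=T.)
Total: 0 + 2 = 2.

2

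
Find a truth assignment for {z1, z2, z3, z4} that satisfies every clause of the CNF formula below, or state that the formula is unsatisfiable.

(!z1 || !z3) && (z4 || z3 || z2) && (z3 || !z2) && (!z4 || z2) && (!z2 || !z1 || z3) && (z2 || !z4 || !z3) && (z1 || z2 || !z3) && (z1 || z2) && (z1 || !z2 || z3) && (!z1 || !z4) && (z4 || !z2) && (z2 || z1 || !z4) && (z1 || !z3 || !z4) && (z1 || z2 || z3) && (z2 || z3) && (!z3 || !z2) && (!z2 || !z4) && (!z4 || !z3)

Branch on z1: set z1 = false.
The clause (z2) is unit, so z2 = true.
The clause (z3) is unit, so z3 = true.
But (!z3) is also a unit clause — contradiction.
So z1 must be the other value — set z1 = true.
The clause (!z3) is unit, so z3 = false.
The clause (!z2) is unit, so z2 = false.
But (z2) is also a unit clause — contradiction.
Neither z1 = true nor z1 = false works.

UNSATISFIABLE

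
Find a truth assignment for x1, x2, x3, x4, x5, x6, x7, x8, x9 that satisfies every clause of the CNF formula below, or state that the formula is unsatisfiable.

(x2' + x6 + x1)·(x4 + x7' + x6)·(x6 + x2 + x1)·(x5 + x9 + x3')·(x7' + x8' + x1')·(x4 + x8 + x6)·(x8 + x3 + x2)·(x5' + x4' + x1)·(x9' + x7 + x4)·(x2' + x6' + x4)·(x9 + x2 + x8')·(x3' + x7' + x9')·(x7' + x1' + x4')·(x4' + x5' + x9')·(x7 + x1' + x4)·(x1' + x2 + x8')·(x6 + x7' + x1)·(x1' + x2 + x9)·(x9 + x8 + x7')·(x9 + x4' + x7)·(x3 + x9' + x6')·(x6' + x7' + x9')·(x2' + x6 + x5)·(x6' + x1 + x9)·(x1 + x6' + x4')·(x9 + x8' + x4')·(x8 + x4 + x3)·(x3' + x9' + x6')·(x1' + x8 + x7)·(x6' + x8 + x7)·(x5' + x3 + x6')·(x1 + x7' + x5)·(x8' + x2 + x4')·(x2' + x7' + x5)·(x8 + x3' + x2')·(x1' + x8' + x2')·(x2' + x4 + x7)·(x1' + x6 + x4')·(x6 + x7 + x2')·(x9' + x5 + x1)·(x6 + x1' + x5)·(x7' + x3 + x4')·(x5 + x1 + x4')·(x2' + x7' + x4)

Branch on x2: set x2 = 0.
Branch on x6: set x6 = 1.
Branch on x8: set x8 = 1.
The clause (x9) is unit, so x9 = 1.
The clause (x1') is unit, so x1 = 0.
The clause (x3) is unit, so x3 = 1.
That conflicts with the unit clause (x3').
That branch fails; take x8 = 0 instead.
The clause (x3) is unit, so x3 = 1.
The clause (x9') is unit, so x9 = 0.
The clause (x5) is unit, so x5 = 1.
The clause (x1') is unit, so x1 = 0.
That conflicts with the unit clause (x1).
Both values of x8 lead to a conflict.
That branch fails; take x6 = 0 instead.
The clause (x1) is unit, so x1 = 1.
The clause (x8') is unit, so x8 = 0.
The clause (x4) is unit, so x4 = 1.
That conflicts with the unit clause (x4').
Both values of x6 lead to a conflict.
That branch fails; take x2 = 1 instead.
Branch on x6: set x6 = 1.
The clause (x4) is unit, so x4 = 1.
The clause (x1) is unit, so x1 = 1.
The clause (x7') is unit, so x7 = 0.
The clause (x9) is unit, so x9 = 1.
The clause (x5') is unit, so x5 = 0.
The clause (x3) is unit, so x3 = 1.
That conflicts with the unit clause (x3').
That branch fails; take x6 = 0 instead.
The clause (x1) is unit, so x1 = 1.
The clause (x5) is unit, so x5 = 1.
The clause (x8') is unit, so x8 = 0.
The clause (x4) is unit, so x4 = 1.
That conflicts with the unit clause (x4').
Both values of x6 lead to a conflict.
Both values of x2 lead to a conflict.

UNSATISFIABLE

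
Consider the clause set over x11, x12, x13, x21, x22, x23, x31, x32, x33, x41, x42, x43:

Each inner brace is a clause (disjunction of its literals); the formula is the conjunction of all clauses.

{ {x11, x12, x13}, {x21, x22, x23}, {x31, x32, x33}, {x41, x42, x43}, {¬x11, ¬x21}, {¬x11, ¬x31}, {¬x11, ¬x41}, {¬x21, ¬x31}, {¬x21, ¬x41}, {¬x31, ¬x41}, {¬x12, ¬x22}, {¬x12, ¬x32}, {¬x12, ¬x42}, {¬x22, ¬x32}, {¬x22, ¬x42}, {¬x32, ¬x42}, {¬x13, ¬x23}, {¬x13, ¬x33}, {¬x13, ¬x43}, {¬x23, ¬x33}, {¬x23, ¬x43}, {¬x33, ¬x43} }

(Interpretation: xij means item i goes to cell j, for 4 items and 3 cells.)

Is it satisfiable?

No

Case x11 = False:
Case x12 = True:
From the singleton clause (¬x22), x22 = False.
From the singleton clause (¬x32), x32 = False.
From the singleton clause (¬x42), x42 = False.
Case x21 = True:
From the singleton clause (¬x31), x31 = False.
From the singleton clause (x33), x33 = True.
From the singleton clause (¬x41), x41 = False.
From the singleton clause (x43), x43 = True.
Now (¬x43) is unsatisfied and unit — conflict.
So x21 must be the other value — set x21 = False.
From the singleton clause (x23), x23 = True.
From the singleton clause (¬x13), x13 = False.
From the singleton clause (¬x33), x33 = False.
From the singleton clause (x31), x31 = True.
From the singleton clause (¬x41), x41 = False.
From the singleton clause (x43), x43 = True.
Now (¬x43) is unsatisfied and unit — conflict.
Either choice for x21 ends in contradiction.
So x12 must be the other value — set x12 = False.
From the singleton clause (x13), x13 = True.
From the singleton clause (¬x23), x23 = False.
From the singleton clause (¬x33), x33 = False.
From the singleton clause (¬x43), x43 = False.
Case x21 = True:
From the singleton clause (¬x31), x31 = False.
From the singleton clause (x32), x32 = True.
From the singleton clause (¬x41), x41 = False.
From the singleton clause (x42), x42 = True.
Now (¬x42) is unsatisfied and unit — conflict.
So x21 must be the other value — set x21 = False.
From the singleton clause (x22), x22 = True.
From the singleton clause (¬x32), x32 = False.
From the singleton clause (x31), x31 = True.
From the singleton clause (¬x41), x41 = False.
From the singleton clause (x42), x42 = True.
Now (¬x42) is unsatisfied and unit — conflict.
Either choice for x21 ends in contradiction.
Either choice for x12 ends in contradiction.
So x11 must be the other value — set x11 = True.
From the singleton clause (¬x21), x21 = False.
From the singleton clause (¬x31), x31 = False.
From the singleton clause (¬x41), x41 = False.
Case x22 = True:
From the singleton clause (¬x12), x12 = False.
From the singleton clause (¬x32), x32 = False.
From the singleton clause (x33), x33 = True.
From the singleton clause (¬x42), x42 = False.
From the singleton clause (x43), x43 = True.
Now (¬x43) is unsatisfied and unit — conflict.
So x22 must be the other value — set x22 = False.
From the singleton clause (x23), x23 = True.
From the singleton clause (¬x13), x13 = False.
From the singleton clause (¬x33), x33 = False.
From the singleton clause (x32), x32 = True.
From the singleton clause (¬x12), x12 = False.
From the singleton clause (¬x42), x42 = False.
From the singleton clause (x43), x43 = True.
Now (¬x43) is unsatisfied and unit — conflict.
Either choice for x22 ends in contradiction.
Either choice for x11 ends in contradiction.
No assignment satisfies every clause.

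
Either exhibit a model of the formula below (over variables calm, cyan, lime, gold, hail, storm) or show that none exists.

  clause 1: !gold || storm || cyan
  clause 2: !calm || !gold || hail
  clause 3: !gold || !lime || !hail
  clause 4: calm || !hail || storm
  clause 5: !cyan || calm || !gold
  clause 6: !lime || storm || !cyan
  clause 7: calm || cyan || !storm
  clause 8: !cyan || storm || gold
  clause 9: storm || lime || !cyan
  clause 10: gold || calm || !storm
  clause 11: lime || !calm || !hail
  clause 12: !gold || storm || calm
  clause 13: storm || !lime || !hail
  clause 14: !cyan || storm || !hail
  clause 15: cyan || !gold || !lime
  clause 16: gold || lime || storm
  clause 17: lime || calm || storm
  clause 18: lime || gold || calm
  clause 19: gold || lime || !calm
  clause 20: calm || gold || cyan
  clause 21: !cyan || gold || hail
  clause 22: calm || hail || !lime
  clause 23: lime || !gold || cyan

Try gold = false.
Try cyan = false.
From the singleton clause (calm), calm = true.
From the singleton clause (lime), lime = true.
Try storm = true.
No clause remains; hail is free.

calm ↦ true,  cyan ↦ false,  lime ↦ true,  gold ↦ false,  hail ↦ true,  storm ↦ true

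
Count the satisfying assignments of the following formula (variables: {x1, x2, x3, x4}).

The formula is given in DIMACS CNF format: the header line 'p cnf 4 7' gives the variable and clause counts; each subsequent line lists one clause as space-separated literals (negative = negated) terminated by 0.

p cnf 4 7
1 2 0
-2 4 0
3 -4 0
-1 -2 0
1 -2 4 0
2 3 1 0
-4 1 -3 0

There are 2^4 = 16 truth assignments over (x1, x2, x3, x4).
Check each against the 7 clauses (columns in the order x1, x2, x3, x4):
  F F F F  ✗ fails (x1 ∨ x2)
  F F F T  ✗ fails (x1 ∨ x2)
  F F T F  ✗ fails (x1 ∨ x2)
  F F T T  ✗ fails (x1 ∨ x2)
  F T F F  ✗ fails (¬x2 ∨ x4)
  F T F T  ✗ fails (x3 ∨ ¬x4)
  F T T F  ✗ fails (¬x2 ∨ x4)
  F T T T  ✗ fails (¬x4 ∨ x1 ∨ ¬x3)
  T F F F  ✓ satisfies all
  T F F T  ✗ fails (x3 ∨ ¬x4)
  T F T F  ✓ satisfies all
  T F T T  ✓ satisfies all
  T T F F  ✗ fails (¬x2 ∨ x4)
  T T F T  ✗ fails (x3 ∨ ¬x4)
  T T T F  ✗ fails (¬x2 ∨ x4)
  T T T T  ✗ fails (¬x1 ∨ ¬x2)
3 of the 16 rows are models.

3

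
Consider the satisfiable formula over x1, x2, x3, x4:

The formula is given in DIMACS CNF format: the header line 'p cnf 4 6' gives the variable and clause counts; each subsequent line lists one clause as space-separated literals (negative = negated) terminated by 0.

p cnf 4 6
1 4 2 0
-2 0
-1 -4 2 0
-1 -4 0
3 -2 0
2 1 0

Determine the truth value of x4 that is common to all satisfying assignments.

False

Suppose x4 = True.
From the singleton clause (¬x2), x2 = False.
From the singleton clause (¬x1), x1 = False.
But (x1) is also a unit clause — contradiction.
So every satisfying assignment has x4 = False.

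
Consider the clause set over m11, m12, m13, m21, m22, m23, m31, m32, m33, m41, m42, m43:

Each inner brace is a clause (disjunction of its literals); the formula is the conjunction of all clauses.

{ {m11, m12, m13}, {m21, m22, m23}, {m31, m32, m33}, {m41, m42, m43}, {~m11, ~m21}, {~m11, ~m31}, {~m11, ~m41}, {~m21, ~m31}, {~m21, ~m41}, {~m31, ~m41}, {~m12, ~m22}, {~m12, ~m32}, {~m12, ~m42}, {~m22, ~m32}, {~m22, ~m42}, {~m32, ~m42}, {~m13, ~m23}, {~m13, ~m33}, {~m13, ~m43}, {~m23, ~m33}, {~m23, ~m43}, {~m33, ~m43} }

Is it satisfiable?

Try m11 = 0.
Try m12 = 1.
Unit clause (~m22) forces m22 = 0.
Unit clause (~m32) forces m32 = 0.
Unit clause (~m42) forces m42 = 0.
Try m21 = 1.
Unit clause (~m31) forces m31 = 0.
Unit clause (m33) forces m33 = 1.
Unit clause (~m41) forces m41 = 0.
Unit clause (m43) forces m43 = 1.
Now (~m43) is unsatisfied and unit — conflict.
That branch fails; take m21 = 0 instead.
Unit clause (m23) forces m23 = 1.
Unit clause (~m13) forces m13 = 0.
Unit clause (~m33) forces m33 = 0.
Unit clause (m31) forces m31 = 1.
Unit clause (~m41) forces m41 = 0.
Unit clause (m43) forces m43 = 1.
Now (~m43) is unsatisfied and unit — conflict.
Neither m21 = 1 nor m21 = 0 works.
That branch fails; take m12 = 0 instead.
Unit clause (m13) forces m13 = 1.
Unit clause (~m23) forces m23 = 0.
Unit clause (~m33) forces m33 = 0.
Unit clause (~m43) forces m43 = 0.
Try m21 = 1.
Unit clause (~m31) forces m31 = 0.
Unit clause (m32) forces m32 = 1.
Unit clause (~m41) forces m41 = 0.
Unit clause (m42) forces m42 = 1.
Now (~m42) is unsatisfied and unit — conflict.
That branch fails; take m21 = 0 instead.
Unit clause (m22) forces m22 = 1.
Unit clause (~m32) forces m32 = 0.
Unit clause (m31) forces m31 = 1.
Unit clause (~m41) forces m41 = 0.
Unit clause (m42) forces m42 = 1.
Now (~m42) is unsatisfied and unit — conflict.
Neither m21 = 1 nor m21 = 0 works.
Neither m12 = 1 nor m12 = 0 works.
That branch fails; take m11 = 1 instead.
Unit clause (~m21) forces m21 = 0.
Unit clause (~m31) forces m31 = 0.
Unit clause (~m41) forces m41 = 0.
Try m22 = 1.
Unit clause (~m12) forces m12 = 0.
Unit clause (~m32) forces m32 = 0.
Unit clause (m33) forces m33 = 1.
Unit clause (~m42) forces m42 = 0.
Unit clause (m43) forces m43 = 1.
Now (~m43) is unsatisfied and unit — conflict.
That branch fails; take m22 = 0 instead.
Unit clause (m23) forces m23 = 1.
Unit clause (~m13) forces m13 = 0.
Unit clause (~m33) forces m33 = 0.
Unit clause (m32) forces m32 = 1.
Unit clause (~m12) forces m12 = 0.
Unit clause (~m42) forces m42 = 0.
Unit clause (m43) forces m43 = 1.
Now (~m43) is unsatisfied and unit — conflict.
Neither m22 = 1 nor m22 = 0 works.
Neither m11 = 1 nor m11 = 0 works.
No assignment satisfies every clause.

No, unsatisfiable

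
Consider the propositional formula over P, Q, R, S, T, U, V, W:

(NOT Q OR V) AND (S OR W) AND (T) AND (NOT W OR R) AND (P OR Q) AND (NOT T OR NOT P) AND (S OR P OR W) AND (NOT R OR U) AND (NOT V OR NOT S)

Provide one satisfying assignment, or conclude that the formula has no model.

P=false,  Q=true,  R=true,  S=false,  T=true,  U=true,  V=true,  W=true

The clause (T) is unit, so T = true.
The clause (NOT P) is unit, so P = false.
The clause (Q) is unit, so Q = true.
The clause (V) is unit, so V = true.
The clause (NOT S) is unit, so S = false.
The clause (W) is unit, so W = true.
The clause (R) is unit, so R = true.
The clause (U) is unit, so U = true.
This assignment satisfies each clause.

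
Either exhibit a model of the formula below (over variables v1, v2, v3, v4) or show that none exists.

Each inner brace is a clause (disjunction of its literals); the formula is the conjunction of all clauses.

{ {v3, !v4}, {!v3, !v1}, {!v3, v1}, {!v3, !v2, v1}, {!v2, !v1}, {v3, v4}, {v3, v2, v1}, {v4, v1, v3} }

Branch on v3: set v3 = true.
Unit clause (!v1) forces v1 = false.
That conflicts with the unit clause (v1).
Undo v3 and try v3 = false.
Unit clause (!v4) forces v4 = false.
That conflicts with the unit clause (v4).
Neither v3 = true nor v3 = false works.

UNSATISFIABLE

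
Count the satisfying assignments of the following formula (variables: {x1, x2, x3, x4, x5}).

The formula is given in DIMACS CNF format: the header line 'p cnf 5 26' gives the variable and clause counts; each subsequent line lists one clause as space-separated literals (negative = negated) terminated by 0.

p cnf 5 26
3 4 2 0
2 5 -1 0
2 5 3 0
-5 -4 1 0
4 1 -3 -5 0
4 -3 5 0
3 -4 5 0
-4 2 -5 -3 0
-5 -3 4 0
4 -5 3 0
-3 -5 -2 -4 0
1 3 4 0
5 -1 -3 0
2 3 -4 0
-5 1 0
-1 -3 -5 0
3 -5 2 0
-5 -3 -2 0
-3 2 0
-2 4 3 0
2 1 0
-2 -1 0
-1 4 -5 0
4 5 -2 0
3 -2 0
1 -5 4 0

1

There are 2^5 = 32 truth assignments over (x1, x2, x3, x4, x5).
Split on x5. With x5 = True, the clauses containing x5 are satisfied and ¬x5 drops from the rest; 0 of the 2^4 = 16 assignments to the other variables satisfy what remains.
With x5 = False, by the same count on the reduced clause set, 1 assignment works.
Total: 0 + 1 = 1.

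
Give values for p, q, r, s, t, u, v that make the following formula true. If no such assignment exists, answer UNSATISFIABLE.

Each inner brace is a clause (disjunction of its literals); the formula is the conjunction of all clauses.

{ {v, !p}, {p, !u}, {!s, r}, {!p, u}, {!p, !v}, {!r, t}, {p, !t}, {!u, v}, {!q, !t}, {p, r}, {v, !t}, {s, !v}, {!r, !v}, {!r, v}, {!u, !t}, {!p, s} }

UNSATISFIABLE

Try v = true.
(!p) alone gives p = false.
(!u) alone gives u = false.
(!t) alone gives t = false.
(!r) alone gives r = false.
That conflicts with the unit clause (r).
So v must be the other value — set v = false.
(!p) alone gives p = false.
(!u) alone gives u = false.
(!t) alone gives t = false.
(!r) alone gives r = false.
That conflicts with the unit clause (r).
Neither v = true nor v = false works.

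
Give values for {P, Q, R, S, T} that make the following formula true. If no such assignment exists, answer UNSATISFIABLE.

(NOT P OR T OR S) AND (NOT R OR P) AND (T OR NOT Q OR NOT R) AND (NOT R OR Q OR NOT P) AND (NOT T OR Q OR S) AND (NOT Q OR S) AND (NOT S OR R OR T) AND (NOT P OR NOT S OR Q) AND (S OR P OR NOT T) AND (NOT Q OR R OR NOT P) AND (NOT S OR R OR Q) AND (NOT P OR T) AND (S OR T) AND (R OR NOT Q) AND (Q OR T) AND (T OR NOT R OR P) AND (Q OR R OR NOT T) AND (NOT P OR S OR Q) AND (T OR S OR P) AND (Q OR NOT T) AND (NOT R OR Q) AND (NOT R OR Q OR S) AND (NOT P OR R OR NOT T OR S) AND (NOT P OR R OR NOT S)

P ↦ true, Q ↦ true, R ↦ true, S ↦ true, T ↦ true

Branch on R: set R = true.
The clause (P) is unit, so P = true.
The clause (Q) is unit, so Q = true.
The clause (T) is unit, so T = true.
The clause (S) is unit, so S = true.
This assignment satisfies each clause.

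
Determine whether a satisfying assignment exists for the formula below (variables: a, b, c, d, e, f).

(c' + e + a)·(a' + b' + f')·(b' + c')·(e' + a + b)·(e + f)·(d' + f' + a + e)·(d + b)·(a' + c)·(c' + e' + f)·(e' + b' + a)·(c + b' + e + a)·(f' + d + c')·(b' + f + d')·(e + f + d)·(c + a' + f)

Suppose b = 0.
From the singleton clause (d), d = 1.
Suppose e = 0.
From the singleton clause (f), f = 1.
From the singleton clause (a), a = 1.
From the singleton clause (c), c = 1.
All clauses are satisfied.
A satisfying assignment: a ↦ 1; b ↦ 0; c ↦ 1; d ↦ 1; e ↦ 0; f ↦ 1.

Yes, satisfiable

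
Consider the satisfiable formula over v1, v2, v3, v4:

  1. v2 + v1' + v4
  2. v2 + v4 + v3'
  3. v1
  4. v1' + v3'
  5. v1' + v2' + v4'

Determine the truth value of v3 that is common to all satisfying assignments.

False

Suppose v3 = 1.
Unit clause (v1) forces v1 = 1.
That conflicts with the unit clause (v1').
So every satisfying assignment has v3 = False.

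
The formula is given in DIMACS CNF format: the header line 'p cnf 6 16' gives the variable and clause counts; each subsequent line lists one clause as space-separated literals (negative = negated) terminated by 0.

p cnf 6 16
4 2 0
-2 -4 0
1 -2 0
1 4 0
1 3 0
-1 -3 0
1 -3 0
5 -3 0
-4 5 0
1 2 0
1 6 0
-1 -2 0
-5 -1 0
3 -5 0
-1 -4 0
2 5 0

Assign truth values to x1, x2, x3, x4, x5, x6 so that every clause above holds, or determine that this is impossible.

UNSATISFIABLE

Suppose x4 = True.
Unit clause (¬x2) forces x2 = False.
Unit clause (x5) forces x5 = True.
Unit clause (x1) forces x1 = True.
That conflicts with the unit clause (¬x1).
Undo x4 and try x4 = False.
Unit clause (x2) forces x2 = True.
Unit clause (x1) forces x1 = True.
That conflicts with the unit clause (¬x1).
Either choice for x4 ends in contradiction.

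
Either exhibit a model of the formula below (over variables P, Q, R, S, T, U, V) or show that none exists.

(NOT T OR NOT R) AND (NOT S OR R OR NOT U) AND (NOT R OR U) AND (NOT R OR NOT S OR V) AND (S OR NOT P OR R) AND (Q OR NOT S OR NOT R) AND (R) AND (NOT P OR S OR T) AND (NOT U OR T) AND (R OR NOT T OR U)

Unit clause (R) forces R = true.
Unit clause (NOT T) forces T = false.
Unit clause (U) forces U = true.
But (NOT U) is also a unit clause — contradiction.

UNSATISFIABLE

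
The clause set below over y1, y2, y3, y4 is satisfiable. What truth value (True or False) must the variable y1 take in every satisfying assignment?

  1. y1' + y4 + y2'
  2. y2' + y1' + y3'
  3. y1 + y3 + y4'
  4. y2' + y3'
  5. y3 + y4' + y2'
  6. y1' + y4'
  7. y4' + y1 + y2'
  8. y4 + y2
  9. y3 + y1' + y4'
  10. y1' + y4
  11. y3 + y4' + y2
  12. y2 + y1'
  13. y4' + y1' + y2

False

Suppose y1 = 1.
Unit clause (y4') forces y4 = 0.
That conflicts with the unit clause (y4).
So every satisfying assignment has y1 = False.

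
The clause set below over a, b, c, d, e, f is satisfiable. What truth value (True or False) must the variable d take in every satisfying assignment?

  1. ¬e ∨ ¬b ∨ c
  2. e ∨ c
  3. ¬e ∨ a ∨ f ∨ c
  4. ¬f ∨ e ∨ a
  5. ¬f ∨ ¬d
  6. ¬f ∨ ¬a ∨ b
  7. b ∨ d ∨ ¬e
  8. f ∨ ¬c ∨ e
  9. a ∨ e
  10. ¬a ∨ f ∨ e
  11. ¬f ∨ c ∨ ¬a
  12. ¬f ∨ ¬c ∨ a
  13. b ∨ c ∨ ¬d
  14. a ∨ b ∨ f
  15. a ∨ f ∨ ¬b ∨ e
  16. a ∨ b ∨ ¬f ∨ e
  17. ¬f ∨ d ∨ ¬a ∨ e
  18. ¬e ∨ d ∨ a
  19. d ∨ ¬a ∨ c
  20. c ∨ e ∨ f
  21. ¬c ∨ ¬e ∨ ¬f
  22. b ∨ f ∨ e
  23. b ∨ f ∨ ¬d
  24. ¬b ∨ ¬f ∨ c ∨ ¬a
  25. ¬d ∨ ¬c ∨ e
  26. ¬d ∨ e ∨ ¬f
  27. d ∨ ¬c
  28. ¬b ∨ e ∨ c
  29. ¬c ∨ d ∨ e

Suppose d = False.
(¬c) alone gives c = False.
(e) alone gives e = True.
(¬b) alone gives b = False.
But (b) is also a unit clause — contradiction.
So every satisfying assignment has d = True.

True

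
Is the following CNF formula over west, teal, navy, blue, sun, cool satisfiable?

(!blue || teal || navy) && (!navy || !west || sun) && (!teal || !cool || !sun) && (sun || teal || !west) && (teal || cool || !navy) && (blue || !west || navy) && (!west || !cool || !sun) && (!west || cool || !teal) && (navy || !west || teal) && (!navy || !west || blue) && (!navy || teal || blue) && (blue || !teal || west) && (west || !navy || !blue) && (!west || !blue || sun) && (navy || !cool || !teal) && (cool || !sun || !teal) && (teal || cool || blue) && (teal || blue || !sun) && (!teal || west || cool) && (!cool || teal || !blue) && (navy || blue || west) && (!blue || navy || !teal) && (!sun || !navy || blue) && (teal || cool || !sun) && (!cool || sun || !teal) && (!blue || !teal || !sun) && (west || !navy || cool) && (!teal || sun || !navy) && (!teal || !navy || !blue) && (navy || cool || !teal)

Unsatisfiable

Try blue = false.
Try west = false.
From the singleton clause (!teal), teal = false.
From the singleton clause (!navy), navy = false.
That conflicts with the unit clause (navy).
Undo west and try west = true.
From the singleton clause (navy), navy = true.
That conflicts with the unit clause (!navy).
Both values of west lead to a conflict.
Undo blue and try blue = true.
Try teal = true.
From the singleton clause (navy), navy = true.
That conflicts with the unit clause (!navy).
Undo teal and try teal = false.
From the singleton clause (navy), navy = true.
From the singleton clause (cool), cool = true.
That conflicts with the unit clause (!cool).
Both values of teal lead to a conflict.
Both values of blue lead to a conflict.
No assignment satisfies every clause.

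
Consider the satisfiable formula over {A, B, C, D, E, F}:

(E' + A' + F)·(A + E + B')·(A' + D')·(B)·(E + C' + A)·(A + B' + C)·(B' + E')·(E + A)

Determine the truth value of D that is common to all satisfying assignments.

False

Suppose D = 1.
From the singleton clause (A'), A = 0.
From the singleton clause (B), B = 1.
From the singleton clause (E), E = 1.
Now (E') is unsatisfied and unit — conflict.
So every satisfying assignment has D = False.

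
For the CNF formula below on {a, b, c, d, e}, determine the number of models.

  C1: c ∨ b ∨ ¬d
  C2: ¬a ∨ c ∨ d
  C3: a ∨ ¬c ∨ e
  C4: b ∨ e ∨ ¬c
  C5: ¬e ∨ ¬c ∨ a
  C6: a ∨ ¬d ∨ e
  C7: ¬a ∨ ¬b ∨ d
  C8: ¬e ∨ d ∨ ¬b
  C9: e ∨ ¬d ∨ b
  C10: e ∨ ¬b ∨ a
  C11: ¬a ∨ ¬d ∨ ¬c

6

There are 2^5 = 32 truth assignments over (a, b, c, d, e).
Split on e. With e = True, the clauses containing e are satisfied and ¬e drops from the rest; 4 of the 2^4 = 16 assignments to the other variables satisfy what remains.
With e = False, by the same count on the reduced clause set, 2 assignments work.
Total: 4 + 2 = 6.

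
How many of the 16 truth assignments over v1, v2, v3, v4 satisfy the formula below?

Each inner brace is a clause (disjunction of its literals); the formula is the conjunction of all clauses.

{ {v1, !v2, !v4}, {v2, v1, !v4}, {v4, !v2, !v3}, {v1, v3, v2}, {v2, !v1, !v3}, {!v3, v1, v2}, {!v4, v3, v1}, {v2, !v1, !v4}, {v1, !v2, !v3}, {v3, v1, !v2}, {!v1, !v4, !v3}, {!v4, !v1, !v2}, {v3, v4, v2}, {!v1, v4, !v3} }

1

There are 2^4 = 16 truth assignments over (v1, v2, v3, v4).
Check each against the 14 clauses (columns in the order v1, v2, v3, v4):
  F F F F  ✗ fails (v1 || v3 || v2)
  F F F T  ✗ fails (v2 || v1 || !v4)
  F F T F  ✗ fails (!v3 || v1 || v2)
  F F T T  ✗ fails (v2 || v1 || !v4)
  F T F F  ✗ fails (v3 || v1 || !v2)
  F T F T  ✗ fails (v1 || !v2 || !v4)
  F T T F  ✗ fails (v4 || !v2 || !v3)
  F T T T  ✗ fails (v1 || !v2 || !v4)
  T F F F  ✗ fails (v3 || v4 || v2)
  T F F T  ✗ fails (v2 || !v1 || !v4)
  T F T F  ✗ fails (v2 || !v1 || !v3)
  T F T T  ✗ fails (v2 || !v1 || !v3)
  T T F F  ✓ satisfies all
  T T F T  ✗ fails (!v4 || !v1 || !v2)
  T T T F  ✗ fails (v4 || !v2 || !v3)
  T T T T  ✗ fails (!v1 || !v4 || !v3)
1 of the 16 rows is a model.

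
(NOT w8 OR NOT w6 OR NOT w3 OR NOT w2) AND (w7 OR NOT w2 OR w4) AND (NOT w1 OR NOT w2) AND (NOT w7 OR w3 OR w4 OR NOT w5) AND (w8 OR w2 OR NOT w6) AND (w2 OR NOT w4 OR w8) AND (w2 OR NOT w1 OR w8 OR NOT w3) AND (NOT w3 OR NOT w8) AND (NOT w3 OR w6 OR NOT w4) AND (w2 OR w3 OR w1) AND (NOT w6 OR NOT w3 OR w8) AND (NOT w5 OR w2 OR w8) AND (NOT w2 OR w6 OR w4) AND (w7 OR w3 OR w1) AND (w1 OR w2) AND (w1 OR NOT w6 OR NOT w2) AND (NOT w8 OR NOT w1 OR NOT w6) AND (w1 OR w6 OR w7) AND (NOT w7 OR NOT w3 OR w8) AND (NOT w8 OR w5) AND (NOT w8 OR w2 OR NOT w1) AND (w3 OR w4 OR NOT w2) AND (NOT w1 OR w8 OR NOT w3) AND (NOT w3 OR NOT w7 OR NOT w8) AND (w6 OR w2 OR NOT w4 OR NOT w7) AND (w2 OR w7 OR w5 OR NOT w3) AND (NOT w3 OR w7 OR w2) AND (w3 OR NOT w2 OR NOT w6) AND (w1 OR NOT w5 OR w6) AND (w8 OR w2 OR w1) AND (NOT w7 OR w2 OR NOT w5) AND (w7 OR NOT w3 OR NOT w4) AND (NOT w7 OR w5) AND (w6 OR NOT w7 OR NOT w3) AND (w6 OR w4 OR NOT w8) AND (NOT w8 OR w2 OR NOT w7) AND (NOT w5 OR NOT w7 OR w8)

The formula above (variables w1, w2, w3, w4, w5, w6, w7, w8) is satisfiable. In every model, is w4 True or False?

Suppose w4 = true.
Suppose w1 = false.
From the singleton clause (w2), w2 = true.
From the singleton clause (NOT w6), w6 = false.
From the singleton clause (NOT w3), w3 = false.
From the singleton clause (w7), w7 = true.
From the singleton clause (NOT w5), w5 = false.
But (w5) is also a unit clause — contradiction.
Undo w1 and try w1 = true.
From the singleton clause (NOT w2), w2 = false.
From the singleton clause (w8), w8 = true.
But (NOT w8) is also a unit clause — contradiction.
Neither w1 = true nor w1 = false works.
So every satisfying assignment has w4 = False.

False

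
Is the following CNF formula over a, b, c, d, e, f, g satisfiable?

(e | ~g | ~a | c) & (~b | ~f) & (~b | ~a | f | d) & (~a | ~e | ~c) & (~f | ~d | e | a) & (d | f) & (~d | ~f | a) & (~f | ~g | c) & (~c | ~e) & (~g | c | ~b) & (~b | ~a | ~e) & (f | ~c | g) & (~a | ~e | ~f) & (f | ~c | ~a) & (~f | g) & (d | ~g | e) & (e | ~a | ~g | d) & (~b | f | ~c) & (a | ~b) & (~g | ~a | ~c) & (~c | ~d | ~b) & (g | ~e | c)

Yes

Try b = 0.
Try d = 1.
Try f = 0.
Try c = 0.
Try g = 1.
Try e = 1.
All clauses hold; a can take either value.
A satisfying assignment: a ↦ 1; b ↦ 0; c ↦ 0; d ↦ 1; e ↦ 1; f ↦ 0; g ↦ 1.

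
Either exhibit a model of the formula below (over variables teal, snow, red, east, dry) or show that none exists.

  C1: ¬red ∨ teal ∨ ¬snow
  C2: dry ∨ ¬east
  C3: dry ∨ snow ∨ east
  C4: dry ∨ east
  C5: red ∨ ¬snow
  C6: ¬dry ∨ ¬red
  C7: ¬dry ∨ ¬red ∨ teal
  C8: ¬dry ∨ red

UNSATISFIABLE

Suppose dry = True.
From the singleton clause (¬red), red = False.
But (red) is also a unit clause — contradiction.
Backtrack on dry: now try dry = False.
From the singleton clause (¬east), east = False.
But (east) is also a unit clause — contradiction.
Either choice for dry ends in contradiction.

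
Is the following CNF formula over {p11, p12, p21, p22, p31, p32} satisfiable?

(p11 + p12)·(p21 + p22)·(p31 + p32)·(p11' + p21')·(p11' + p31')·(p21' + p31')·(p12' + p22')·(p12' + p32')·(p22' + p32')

No

Case p11 = 1:
From the singleton clause (p21'), p21 = 0.
From the singleton clause (p22), p22 = 1.
From the singleton clause (p31'), p31 = 0.
From the singleton clause (p32), p32 = 1.
Now (p32') is unsatisfied and unit — conflict.
Undo p11 and try p11 = 0.
From the singleton clause (p12), p12 = 1.
From the singleton clause (p22'), p22 = 0.
From the singleton clause (p21), p21 = 1.
From the singleton clause (p31'), p31 = 0.
From the singleton clause (p32), p32 = 1.
Now (p32') is unsatisfied and unit — conflict.
Both values of p11 lead to a conflict.
No assignment satisfies every clause.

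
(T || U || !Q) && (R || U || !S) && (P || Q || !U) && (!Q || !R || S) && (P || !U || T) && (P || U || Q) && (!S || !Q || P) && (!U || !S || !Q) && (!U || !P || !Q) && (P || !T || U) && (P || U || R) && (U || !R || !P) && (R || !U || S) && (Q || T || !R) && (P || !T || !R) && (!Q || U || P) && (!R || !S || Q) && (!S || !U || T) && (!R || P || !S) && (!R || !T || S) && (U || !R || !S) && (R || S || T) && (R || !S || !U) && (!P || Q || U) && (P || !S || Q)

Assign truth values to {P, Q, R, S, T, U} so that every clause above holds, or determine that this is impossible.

Branch on T: set T = true.
Branch on P: set P = true.
Branch on U: set U = false.
From the singleton clause (!R), R = false.
From the singleton clause (!S), S = false.
From the singleton clause (Q), Q = true.
Every clause now holds.

P=true,  Q=true,  R=false,  S=false,  T=true,  U=false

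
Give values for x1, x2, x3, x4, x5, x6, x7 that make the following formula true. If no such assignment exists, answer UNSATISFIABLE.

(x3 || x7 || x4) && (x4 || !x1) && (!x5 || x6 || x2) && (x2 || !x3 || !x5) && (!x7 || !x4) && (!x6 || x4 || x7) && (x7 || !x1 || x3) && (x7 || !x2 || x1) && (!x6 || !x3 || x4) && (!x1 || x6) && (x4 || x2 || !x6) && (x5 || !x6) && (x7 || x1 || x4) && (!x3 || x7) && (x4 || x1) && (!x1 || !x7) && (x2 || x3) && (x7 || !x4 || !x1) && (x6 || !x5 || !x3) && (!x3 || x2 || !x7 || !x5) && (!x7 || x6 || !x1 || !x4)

UNSATISFIABLE

Try x4 = true.
(!x7) alone gives x7 = false.
(!x3) alone gives x3 = false.
(!x1) alone gives x1 = false.
(!x2) alone gives x2 = false.
But (x2) is also a unit clause — contradiction.
So x4 must be the other value — set x4 = false.
(!x1) alone gives x1 = false.
But (x1) is also a unit clause — contradiction.
Both values of x4 lead to a conflict.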